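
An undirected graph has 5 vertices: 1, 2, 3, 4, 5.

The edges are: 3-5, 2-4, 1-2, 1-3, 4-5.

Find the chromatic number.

The cycle 3-1-2-4-5-3 has odd length 5, so it cannot be 2-colored; at least 3 colors are needed.
3 colors suffice: 1=blue, 2=red, 3=green, 4=blue, 5=red. Every edge joins two different colors.

3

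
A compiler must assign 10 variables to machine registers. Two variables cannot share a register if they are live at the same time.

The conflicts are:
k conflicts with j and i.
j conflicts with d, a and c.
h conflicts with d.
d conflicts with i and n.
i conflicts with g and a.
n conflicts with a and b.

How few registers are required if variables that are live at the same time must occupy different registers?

2

d and i conflict, so at least 2 registers are needed.
Using 2 registers: k=1, j=2, h=2, d=1, i=2, g=1, n=2, a=1, c=1, b=1. Each listed conflict is separated.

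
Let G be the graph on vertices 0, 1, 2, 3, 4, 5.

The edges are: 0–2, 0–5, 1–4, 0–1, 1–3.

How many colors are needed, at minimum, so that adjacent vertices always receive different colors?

1 and 4 are adjacent, so at least 2 colors are needed.
2 colors suffice: color a → {1, 2, 5}; color b → {0, 3, 4}. No two adjacent vertices share a color.

2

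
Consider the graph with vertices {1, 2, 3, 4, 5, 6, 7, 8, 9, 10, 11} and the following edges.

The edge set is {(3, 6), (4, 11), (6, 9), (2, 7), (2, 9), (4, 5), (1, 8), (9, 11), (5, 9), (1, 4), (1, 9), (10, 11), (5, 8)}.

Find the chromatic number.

2 and 9 are adjacent, so at least 2 colors are needed.
2 colors suffice: 1=blue, 2=blue, 3=red, 4=red, 5=blue, 6=blue, 7=red, 8=red, 9=red, 10=red, 11=blue. Every edge joins two different colors.

2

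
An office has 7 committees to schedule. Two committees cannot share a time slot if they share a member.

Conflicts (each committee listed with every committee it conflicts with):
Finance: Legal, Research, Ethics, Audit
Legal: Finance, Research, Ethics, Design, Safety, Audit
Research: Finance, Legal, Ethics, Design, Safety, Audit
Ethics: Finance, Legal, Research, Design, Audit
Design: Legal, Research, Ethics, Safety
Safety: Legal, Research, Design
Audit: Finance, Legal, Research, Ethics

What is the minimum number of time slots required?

5

Finance, Legal, Research, Ethics, Audit are mutually in conflict, so at least 5 time slots are needed.
5 time slots suffice: time slot 1 → {Legal}; time slot 2 → {Research}; time slot 3 → {Ethics, Safety}; time slot 4 → {Design, Audit}; time slot 5 → {Finance}. Each listed conflict is separated.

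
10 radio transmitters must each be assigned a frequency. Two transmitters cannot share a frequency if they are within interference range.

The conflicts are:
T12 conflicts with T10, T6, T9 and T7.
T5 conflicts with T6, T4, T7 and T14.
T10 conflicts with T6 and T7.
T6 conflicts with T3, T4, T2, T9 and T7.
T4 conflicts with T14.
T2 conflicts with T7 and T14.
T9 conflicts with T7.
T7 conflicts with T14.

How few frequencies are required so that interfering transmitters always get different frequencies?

4

T12, T10, T6, T7 pairwise conflict, so at least 4 frequencies are needed.
4 frequencies suffice: T12=3, T5=3, T10=4, T6=1, T3=2, T4=2, T2=3, T9=4, T7=2, T14=1. Every pair that conflicts lands in different frequencies.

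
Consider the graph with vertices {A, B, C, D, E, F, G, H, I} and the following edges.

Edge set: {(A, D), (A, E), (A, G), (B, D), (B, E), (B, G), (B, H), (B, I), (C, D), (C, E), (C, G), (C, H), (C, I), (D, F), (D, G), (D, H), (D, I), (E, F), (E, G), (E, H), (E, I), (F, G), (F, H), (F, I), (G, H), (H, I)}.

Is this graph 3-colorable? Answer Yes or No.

No

E, F, G, H are mutually adjacent (a clique of size 4), so at least 4 colors are needed.
So 3 colors are not enough.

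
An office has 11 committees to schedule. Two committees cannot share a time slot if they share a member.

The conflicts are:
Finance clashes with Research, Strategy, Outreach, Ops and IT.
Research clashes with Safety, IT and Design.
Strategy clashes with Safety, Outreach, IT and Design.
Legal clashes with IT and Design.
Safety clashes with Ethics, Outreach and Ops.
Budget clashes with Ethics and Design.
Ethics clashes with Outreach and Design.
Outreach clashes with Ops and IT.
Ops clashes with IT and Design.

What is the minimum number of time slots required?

Finance, Outreach, Ops, IT pairwise conflict, so at least 4 time slots are needed.
4 time slots suffice: time slot 1 → {Outreach, Design}; time slot 2 → {Safety, Budget, IT}; time slot 3 → {Research, Strategy, Legal, Ethics, Ops}; time slot 4 → {Finance}. Every pair that conflicts lands in different time slots.

4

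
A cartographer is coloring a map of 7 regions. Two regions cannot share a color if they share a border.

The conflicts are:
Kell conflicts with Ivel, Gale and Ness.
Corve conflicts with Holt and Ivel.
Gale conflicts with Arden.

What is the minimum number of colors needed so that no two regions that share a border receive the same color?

Kell and Ivel conflict, so at least 2 colors are needed.
One proper 2-coloring: Kell=1, Corve=1, Holt=2, Ivel=2, Gale=2, Ness=2, Arden=1. No two conflicting regions share a color.

2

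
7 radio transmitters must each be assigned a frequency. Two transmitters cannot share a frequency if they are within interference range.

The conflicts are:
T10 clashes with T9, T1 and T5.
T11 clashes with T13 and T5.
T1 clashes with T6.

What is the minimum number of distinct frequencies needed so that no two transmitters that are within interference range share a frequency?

T1 and T6 conflict, so at least 2 frequencies are needed.
Using 2 frequencies: T10=1, T11=1, T13=2, T9=2, T1=2, T5=2, T6=1. Every pair that conflicts lands in different frequencies.

2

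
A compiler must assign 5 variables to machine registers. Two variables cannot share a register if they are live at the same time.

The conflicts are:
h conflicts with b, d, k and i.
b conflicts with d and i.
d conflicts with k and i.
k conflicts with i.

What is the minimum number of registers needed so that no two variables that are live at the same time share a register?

h, d, k, i all conflict with each other, so at least 4 registers are needed.
4 registers suffice: register 1 → {i}; register 2 → {d}; register 3 → {h}; register 4 → {b, k}. No two conflicting variables share a register.

4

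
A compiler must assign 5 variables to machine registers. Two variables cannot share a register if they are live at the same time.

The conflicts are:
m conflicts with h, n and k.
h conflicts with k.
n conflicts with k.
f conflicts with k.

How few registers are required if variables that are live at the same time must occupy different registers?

3

m, h, k pairwise conflict, so at least 3 registers are needed.
Using 3 registers: m=2, h=3, n=3, f=2, k=1. Every pair that conflicts lands in different registers.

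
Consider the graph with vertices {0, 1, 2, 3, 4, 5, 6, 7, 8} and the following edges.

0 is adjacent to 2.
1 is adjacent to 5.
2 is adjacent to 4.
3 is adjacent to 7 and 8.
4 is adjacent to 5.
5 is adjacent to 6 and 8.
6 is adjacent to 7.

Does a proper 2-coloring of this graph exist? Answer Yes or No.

The cycle 7-6-5-8-3-7 has odd length 5, so it cannot be 2-colored; at least 3 colors are needed.
So 2 colors are not enough.

No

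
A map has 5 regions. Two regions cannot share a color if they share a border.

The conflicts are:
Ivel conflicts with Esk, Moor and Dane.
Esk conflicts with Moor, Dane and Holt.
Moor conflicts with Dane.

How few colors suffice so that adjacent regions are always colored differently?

Ivel, Esk, Moor, Dane all conflict with each other, so at least 4 colors are needed.
4 colors suffice: color 1 → {Esk}; color 2 → {Ivel, Holt}; color 3 → {Moor}; color 4 → {Dane}. Every pair that conflicts lands in different colors.

4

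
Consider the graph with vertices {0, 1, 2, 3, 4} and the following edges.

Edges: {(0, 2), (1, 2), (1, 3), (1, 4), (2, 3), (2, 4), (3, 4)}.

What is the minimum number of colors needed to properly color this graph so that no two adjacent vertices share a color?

4

1, 2, 3, 4 are pairwise adjacent (a clique of size 4), so at least 4 colors are needed.
4 colors suffice: color a → {2}; color b → {0, 4}; color c → {1}; color d → {3}. Each edge has distinct colors on its endpoints.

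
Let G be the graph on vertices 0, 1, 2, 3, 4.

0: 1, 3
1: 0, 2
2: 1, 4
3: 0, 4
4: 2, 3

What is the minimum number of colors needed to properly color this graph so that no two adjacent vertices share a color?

3

The cycle 1-2-4-3-0-1 has odd length 5, so it cannot be 2-colored; at least 3 colors are needed.
A valid assignment using 3 colors: 0=green, 1=red, 2=blue, 3=blue, 4=red. Every edge joins two different colors.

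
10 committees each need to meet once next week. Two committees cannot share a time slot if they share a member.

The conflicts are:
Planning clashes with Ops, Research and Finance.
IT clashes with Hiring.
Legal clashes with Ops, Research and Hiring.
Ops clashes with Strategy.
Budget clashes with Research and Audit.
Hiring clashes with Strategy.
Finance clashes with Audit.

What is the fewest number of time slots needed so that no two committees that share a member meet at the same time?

The cycle Budget-Research-Planning-Finance-Audit-Budget has odd length 5, so it cannot be 2-colored; at least 3 time slots are needed.
3 time slots suffice: Planning=2, IT=2, Legal=2, Ops=1, Budget=3, Research=1, Hiring=1, Strategy=2, Finance=1, Audit=2. Every pair that conflicts lands in different time slots.

3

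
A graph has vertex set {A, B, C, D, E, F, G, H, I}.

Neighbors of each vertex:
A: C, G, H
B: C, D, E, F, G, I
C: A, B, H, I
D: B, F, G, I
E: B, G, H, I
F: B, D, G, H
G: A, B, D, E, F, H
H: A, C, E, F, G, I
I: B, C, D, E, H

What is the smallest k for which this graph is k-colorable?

B, D, F, G are pairwise adjacent (a clique of size 4), so at least 4 colors are needed.
One proper 4-coloring: A=4, B=1, C=3, D=3, E=3, F=4, G=2, H=1, I=2. Every edge joins two different colors.

4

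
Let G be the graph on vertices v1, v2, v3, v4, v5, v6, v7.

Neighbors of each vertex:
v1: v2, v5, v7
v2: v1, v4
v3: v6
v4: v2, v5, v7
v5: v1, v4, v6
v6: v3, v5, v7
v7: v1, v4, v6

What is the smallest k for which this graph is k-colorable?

v4 and v5 are adjacent, so at least 2 colors are needed.
A valid assignment using 2 colors: v1=B, v2=R, v3=R, v4=B, v5=R, v6=B, v7=R. Each edge has distinct colors on its endpoints.

2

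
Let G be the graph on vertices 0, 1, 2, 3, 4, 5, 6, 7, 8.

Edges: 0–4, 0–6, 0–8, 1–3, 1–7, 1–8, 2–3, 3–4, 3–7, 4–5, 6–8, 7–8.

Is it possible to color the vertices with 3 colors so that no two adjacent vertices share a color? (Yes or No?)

Yes

The chromatic number is 3. 0, 6, 8 are pairwise adjacent, so at least 3 colors are needed.
One proper 3-coloring: 0=c, 1=b, 2=b, 3=a, 4=b, 5=a, 6=b, 7=c, 8=a.
That is already a proper 3-coloring.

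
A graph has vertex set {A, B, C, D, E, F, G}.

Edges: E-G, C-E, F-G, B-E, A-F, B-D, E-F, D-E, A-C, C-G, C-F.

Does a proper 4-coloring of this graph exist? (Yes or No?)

Yes

The chromatic number is 4. C, E, F, G are mutually adjacent (a clique of size 4), so at least 4 colors are needed.
One proper 4-coloring: A=1, B=3, C=3, D=2, E=1, F=2, G=4.
That is already a proper 4-coloring.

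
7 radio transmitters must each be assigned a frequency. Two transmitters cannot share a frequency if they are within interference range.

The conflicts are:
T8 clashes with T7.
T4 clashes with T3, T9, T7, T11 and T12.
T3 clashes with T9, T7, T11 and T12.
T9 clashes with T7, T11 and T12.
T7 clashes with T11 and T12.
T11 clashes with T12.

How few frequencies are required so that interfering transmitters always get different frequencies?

6

T4, T3, T9, T7, T11, T12 pairwise conflict, so at least 6 frequencies are needed.
6 frequencies suffice: T8=2, T4=5, T3=4, T9=6, T7=1, T11=2, T12=3. Each listed conflict is separated.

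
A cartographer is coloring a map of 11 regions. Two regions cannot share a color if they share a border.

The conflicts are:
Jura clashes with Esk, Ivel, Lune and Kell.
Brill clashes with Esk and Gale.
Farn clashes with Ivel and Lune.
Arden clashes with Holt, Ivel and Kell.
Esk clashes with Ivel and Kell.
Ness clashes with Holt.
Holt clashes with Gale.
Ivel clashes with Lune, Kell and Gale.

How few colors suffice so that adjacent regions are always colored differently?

Jura, Esk, Ivel, Kell pairwise conflict, so at least 4 colors are needed.
4 colors suffice: color 1 → {Brill, Holt, Ivel}; color 2 → {Jura, Farn, Arden, Ness, Gale}; color 3 → {Esk, Lune}; color 4 → {Kell}. Every pair that conflicts lands in different colors.

4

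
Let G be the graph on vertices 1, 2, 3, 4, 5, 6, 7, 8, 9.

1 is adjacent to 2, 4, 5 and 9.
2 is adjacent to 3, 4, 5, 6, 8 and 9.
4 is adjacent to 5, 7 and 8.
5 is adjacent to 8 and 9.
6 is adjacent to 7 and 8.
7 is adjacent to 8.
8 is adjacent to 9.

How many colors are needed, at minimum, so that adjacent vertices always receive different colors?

2, 4, 5, 8 form a clique, so at least 4 colors are needed.
4 colors suffice: color a → {2, 7}; color b → {1, 3, 8}; color c → {4, 6, 9}; color d → {5}. Each edge has distinct colors on its endpoints.

4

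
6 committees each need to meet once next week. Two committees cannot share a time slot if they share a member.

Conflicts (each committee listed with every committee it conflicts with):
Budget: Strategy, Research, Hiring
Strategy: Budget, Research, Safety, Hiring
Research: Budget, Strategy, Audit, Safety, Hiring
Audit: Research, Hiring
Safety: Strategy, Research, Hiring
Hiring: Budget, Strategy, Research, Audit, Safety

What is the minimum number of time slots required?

4

Budget, Strategy, Research, Hiring are mutually in conflict, so at least 4 time slots are needed.
4 time slots suffice: time slot 1 → {Hiring}; time slot 2 → {Research}; time slot 3 → {Strategy, Audit}; time slot 4 → {Budget, Safety}. Each listed conflict is separated.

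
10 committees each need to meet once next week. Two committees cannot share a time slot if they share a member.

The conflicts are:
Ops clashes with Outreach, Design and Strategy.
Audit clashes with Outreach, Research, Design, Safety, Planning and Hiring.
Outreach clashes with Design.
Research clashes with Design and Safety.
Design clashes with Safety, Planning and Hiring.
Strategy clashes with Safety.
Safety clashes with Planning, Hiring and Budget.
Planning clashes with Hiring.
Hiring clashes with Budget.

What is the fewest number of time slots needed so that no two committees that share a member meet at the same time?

5

Audit, Design, Safety, Planning, Hiring all conflict with each other, so at least 5 time slots are needed.
5 time slots suffice: Ops=1, Audit=3, Outreach=4, Research=4, Design=2, Strategy=2, Safety=1, Planning=5, Hiring=4, Budget=2. No two conflicting committees share a time slot.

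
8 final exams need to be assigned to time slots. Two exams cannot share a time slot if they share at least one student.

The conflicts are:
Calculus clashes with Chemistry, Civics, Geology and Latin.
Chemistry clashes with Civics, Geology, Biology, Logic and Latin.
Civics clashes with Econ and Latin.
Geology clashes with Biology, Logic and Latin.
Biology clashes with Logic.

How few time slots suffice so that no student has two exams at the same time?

Calculus, Chemistry, Civics, Latin all conflict with each other, so at least 4 time slots are needed.
A valid assignment using 4 time slots: Calculus=3, Chemistry=1, Civics=2, Geology=2, Biology=4, Econ=1, Logic=3, Latin=4. No two conflicting exams share a time slot.

4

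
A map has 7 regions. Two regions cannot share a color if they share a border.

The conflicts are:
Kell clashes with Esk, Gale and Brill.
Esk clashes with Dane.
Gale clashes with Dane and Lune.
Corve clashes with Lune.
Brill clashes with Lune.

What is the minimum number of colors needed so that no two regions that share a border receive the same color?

2

Brill and Lune conflict, so at least 2 colors are needed.
One proper 2-coloring: Kell=1, Esk=2, Gale=2, Corve=2, Brill=2, Dane=1, Lune=1. Every pair that conflicts lands in different colors.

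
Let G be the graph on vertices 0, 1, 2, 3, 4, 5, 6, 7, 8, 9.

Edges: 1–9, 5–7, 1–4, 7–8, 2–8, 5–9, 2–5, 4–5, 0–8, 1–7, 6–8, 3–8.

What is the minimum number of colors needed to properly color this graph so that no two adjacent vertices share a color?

2

1 and 7 are adjacent, so at least 2 colors are needed.
2 colors suffice: 0=b, 1=a, 2=b, 3=b, 4=b, 5=a, 6=b, 7=b, 8=a, 9=b. Each edge has distinct colors on its endpoints.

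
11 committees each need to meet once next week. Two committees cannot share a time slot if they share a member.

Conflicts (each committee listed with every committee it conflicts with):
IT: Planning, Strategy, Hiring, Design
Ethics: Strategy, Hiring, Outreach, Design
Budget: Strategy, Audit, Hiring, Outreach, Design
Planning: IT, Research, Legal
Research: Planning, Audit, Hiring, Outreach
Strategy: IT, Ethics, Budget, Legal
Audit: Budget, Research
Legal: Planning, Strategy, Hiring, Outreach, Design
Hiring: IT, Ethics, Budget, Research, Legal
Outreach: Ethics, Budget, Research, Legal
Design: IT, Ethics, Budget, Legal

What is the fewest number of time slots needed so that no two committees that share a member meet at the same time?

Budget and Audit conflict, so at least 2 time slots are needed.
Using 2 time slots: IT=1, Ethics=1, Budget=1, Planning=2, Research=1, Strategy=2, Audit=2, Legal=1, Hiring=2, Outreach=2, Design=2. No two conflicting committees share a time slot.

2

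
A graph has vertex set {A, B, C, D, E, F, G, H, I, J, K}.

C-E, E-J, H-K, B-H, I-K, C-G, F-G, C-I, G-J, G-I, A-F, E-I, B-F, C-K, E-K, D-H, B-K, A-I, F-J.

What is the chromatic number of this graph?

4

C, E, I, K are pairwise adjacent (a clique of size 4), so at least 4 colors are needed.
4 colors suffice: color 1 → {D, F, K}; color 2 → {H, I, J}; color 3 → {A, B, C}; color 4 → {E, G}. Each edge has distinct colors on its endpoints.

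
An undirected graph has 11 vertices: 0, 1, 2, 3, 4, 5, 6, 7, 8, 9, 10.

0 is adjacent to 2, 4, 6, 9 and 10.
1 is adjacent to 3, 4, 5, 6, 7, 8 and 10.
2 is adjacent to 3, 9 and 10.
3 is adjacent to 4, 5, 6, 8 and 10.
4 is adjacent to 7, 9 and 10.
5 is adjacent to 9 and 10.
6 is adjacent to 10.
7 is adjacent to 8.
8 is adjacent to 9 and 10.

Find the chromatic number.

4

1, 3, 5, 10 are mutually adjacent (a clique of size 4), so at least 4 colors are needed.
4 colors suffice: color a → {7, 9, 10}; color b → {0, 1}; color c → {3}; color d → {2, 4, 5, 6, 8}. Each edge has distinct colors on its endpoints.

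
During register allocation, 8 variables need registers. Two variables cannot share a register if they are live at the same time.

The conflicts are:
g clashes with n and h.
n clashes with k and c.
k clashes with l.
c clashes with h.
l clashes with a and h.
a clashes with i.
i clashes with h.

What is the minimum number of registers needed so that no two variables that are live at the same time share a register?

3

The cycle k-n-c-h-l-k has odd length 5, so it cannot be 2-colored; at least 3 registers are needed.
3 registers suffice: register 1 → {n, a, h}; register 2 → {g, c, l, i}; register 3 → {k}. No two conflicting variables share a register.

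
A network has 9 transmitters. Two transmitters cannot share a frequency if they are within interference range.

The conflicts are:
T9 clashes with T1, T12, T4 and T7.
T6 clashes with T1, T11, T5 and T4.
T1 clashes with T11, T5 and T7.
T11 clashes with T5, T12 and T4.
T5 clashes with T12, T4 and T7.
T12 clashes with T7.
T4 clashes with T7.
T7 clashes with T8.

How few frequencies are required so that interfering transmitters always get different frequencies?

T6, T1, T11, T5 pairwise conflict, so at least 4 frequencies are needed.
4 frequencies suffice: frequency 1 → {T9, T5, T8}; frequency 2 → {T11, T7}; frequency 3 → {T1, T12, T4}; frequency 4 → {T6}. Each listed conflict is separated.

4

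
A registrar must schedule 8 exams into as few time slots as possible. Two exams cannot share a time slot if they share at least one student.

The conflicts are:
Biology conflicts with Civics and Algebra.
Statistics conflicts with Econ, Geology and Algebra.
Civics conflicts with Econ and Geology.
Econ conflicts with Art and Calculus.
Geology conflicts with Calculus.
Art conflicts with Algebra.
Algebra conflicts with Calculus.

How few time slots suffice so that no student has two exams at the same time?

3

The cycle Civics-Econ-Calculus-Algebra-Biology-Civics has odd length 5, so it cannot be 2-colored; at least 3 time slots are needed.
3 time slots suffice: Biology=3, Statistics=2, Civics=2, Econ=1, Geology=1, Art=2, Algebra=1, Calculus=2. No two conflicting exams share a time slot.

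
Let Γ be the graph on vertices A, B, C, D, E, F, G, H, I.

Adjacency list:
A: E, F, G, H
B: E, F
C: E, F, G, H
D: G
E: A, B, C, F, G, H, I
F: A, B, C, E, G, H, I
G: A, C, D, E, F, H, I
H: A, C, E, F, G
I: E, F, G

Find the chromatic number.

5

C, E, F, G, H are pairwise adjacent (a clique of size 5), so at least 5 colors are needed.
5 colors suffice: A=5, B=3, C=5, D=1, E=1, F=2, G=3, H=4, I=4. Each edge has distinct colors on its endpoints.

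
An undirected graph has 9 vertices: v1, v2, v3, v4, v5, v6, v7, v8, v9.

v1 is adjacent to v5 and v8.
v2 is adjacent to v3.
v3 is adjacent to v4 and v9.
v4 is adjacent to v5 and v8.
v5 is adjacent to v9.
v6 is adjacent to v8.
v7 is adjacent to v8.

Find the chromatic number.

v3 and v9 are adjacent, so at least 2 colors are needed.
2 colors suffice: color 1 → {v3, v5, v8}; color 2 → {v1, v2, v4, v6, v7, v9}. No two adjacent vertices share a color.

2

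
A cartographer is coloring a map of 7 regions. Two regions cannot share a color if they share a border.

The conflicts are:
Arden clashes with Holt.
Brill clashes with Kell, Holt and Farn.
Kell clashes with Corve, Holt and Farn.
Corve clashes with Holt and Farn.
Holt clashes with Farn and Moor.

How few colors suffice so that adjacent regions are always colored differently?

4

Brill, Kell, Holt, Farn pairwise conflict, so at least 4 colors are needed.
One proper 4-coloring: Arden=2, Brill=4, Kell=2, Corve=4, Holt=1, Farn=3, Moor=2. Every pair that conflicts lands in different colors.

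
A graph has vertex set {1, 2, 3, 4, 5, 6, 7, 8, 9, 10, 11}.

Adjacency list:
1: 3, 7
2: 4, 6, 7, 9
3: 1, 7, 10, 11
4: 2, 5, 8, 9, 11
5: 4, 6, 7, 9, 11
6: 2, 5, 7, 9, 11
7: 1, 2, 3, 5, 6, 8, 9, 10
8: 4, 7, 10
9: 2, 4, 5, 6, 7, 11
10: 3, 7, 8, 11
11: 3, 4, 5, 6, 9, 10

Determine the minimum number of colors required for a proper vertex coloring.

4

5, 6, 9, 11 are pairwise adjacent (a clique of size 4), so at least 4 colors are needed.
4 colors suffice: color red → {7, 11}; color blue → {1, 9, 10}; color green → {2, 3, 5, 8}; color yellow → {4, 6}. Each edge has distinct colors on its endpoints.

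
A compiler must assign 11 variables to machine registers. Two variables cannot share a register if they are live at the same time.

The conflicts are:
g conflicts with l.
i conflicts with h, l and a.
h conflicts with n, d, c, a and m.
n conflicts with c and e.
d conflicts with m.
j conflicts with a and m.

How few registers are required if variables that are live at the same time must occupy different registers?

3

i, h, a pairwise conflict, so at least 3 registers are needed.
3 registers suffice: register 1 → {h, l, j, e}; register 2 → {g, i, n, m}; register 3 → {d, c, a}. Every pair that conflicts lands in different registers.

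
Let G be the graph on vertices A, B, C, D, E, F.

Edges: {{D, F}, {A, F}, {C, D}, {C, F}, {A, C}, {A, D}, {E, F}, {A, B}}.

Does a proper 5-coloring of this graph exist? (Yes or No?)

Yes

The chromatic number is 4. A, C, D, F are mutually adjacent (a clique of size 4), so at least 4 colors are needed.
4 colors suffice: color red → {B, F}; color blue → {A, E}; color green → {D}; color yellow → {C}.
Since 5 ≥ 4, a proper 5-coloring certainly exists.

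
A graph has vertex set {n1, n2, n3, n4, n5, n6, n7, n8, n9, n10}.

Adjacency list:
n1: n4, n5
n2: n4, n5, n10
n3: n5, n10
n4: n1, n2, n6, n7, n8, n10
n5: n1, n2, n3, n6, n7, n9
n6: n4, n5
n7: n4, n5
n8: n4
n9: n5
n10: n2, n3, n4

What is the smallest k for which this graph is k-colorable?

n2, n4, n10 are mutually adjacent, so at least 3 colors are needed.
3 colors suffice: color R → {n4, n5}; color B → {n1, n2, n3, n6, n7, n8, n9}; color G → {n10}. Every edge joins two different colors.

3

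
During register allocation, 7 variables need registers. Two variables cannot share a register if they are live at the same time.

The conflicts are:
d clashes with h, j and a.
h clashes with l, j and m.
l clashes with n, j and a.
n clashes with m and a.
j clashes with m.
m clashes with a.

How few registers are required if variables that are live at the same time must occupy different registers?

3

h, j, m pairwise conflict, so at least 3 registers are needed.
3 registers suffice: register 1 → {h, a}; register 2 → {n, j}; register 3 → {d, l, m}. Every pair that conflicts lands in different registers.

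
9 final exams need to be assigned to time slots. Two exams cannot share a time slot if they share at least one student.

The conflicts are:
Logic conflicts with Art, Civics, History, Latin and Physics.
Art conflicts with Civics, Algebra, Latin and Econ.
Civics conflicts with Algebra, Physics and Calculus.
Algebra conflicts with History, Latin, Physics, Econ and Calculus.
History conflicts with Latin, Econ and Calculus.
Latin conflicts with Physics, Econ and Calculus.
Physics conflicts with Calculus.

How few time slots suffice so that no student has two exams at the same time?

Civics, Algebra, Physics, Calculus pairwise conflict, so at least 4 time slots are needed.
4 time slots suffice: Logic=2, Art=3, Civics=1, Algebra=2, History=3, Latin=1, Physics=3, Econ=4, Calculus=4. No two conflicting exams share a time slot.

4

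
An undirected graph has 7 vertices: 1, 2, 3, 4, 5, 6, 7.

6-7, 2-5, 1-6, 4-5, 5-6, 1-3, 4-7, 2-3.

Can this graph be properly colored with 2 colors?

The cycle 3-2-5-6-1-3 has odd length 5, so it cannot be 2-colored; at least 3 colors are needed.
So 2 colors are not enough.

No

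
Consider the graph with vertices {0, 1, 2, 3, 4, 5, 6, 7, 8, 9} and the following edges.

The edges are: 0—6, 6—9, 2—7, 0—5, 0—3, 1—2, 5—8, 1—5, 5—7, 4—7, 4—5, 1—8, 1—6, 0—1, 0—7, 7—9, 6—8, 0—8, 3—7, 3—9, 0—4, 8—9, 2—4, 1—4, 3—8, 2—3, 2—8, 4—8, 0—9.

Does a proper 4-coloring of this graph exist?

0, 1, 4, 5, 8 form a clique, so at least 5 colors are needed.
So 4 colors are not enough.

No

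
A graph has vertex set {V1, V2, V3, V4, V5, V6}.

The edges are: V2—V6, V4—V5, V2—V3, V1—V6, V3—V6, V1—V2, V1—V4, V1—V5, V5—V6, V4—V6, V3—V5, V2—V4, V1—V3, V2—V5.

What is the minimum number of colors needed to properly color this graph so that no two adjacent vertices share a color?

V1, V2, V4, V5, V6 are pairwise adjacent (a clique of size 5), so at least 5 colors are needed.
5 colors suffice: color 1 → {V2}; color 2 → {V5}; color 3 → {V1}; color 4 → {V6}; color 5 → {V3, V4}. No two adjacent vertices share a color.

5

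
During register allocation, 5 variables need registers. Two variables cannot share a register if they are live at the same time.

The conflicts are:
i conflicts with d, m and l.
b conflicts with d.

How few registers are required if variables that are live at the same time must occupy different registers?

2

i and m conflict, so at least 2 registers are needed.
2 registers suffice: register 1 → {i, b}; register 2 → {d, m, l}. No two conflicting variables share a register.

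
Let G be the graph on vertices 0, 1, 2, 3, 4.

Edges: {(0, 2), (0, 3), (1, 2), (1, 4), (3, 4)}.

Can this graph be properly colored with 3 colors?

Yes

The chromatic number is 3. The cycle 2-0-3-4-1-2 has odd length 5, so it cannot be 2-colored; at least 3 colors are needed.
3 colors suffice: 0=blue, 1=red, 2=green, 3=red, 4=blue.
That is already a proper 3-coloring.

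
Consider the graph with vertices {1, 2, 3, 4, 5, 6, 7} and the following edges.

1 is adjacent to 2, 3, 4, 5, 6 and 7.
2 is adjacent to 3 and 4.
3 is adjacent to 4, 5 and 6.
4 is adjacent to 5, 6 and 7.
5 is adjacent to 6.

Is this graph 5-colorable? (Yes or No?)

The chromatic number is 5. 1, 3, 4, 5, 6 are pairwise adjacent (a clique of size 5), so at least 5 colors are needed.
5 colors suffice: color a → {4}; color b → {1}; color c → {3, 7}; color d → {2, 5}; color e → {6}.
That is already a proper 5-coloring.

Yes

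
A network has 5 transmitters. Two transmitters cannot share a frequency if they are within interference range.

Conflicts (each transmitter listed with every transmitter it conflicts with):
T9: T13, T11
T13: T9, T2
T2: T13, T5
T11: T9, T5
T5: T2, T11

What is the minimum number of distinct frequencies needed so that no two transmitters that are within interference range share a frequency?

3

The cycle T9-T11-T5-T2-T13-T9 has odd length 5, so it cannot be 2-colored; at least 3 frequencies are needed.
A valid assignment using 3 frequencies: T9=1, T13=2, T2=3, T11=2, T5=1. Each listed conflict is separated.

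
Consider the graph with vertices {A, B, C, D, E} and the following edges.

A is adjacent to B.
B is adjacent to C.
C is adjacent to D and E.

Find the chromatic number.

A and B are adjacent, so at least 2 colors are needed.
2 colors suffice: color red → {A, C}; color blue → {B, D, E}. No two adjacent vertices share a color.

2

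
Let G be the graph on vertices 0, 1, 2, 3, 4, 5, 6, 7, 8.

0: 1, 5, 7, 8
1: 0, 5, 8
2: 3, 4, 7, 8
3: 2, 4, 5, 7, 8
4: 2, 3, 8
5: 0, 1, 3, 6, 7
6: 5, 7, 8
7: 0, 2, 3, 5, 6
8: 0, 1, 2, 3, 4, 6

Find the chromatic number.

4

2, 3, 4, 8 are mutually adjacent (a clique of size 4), so at least 4 colors are needed.
One proper 4-coloring: 0=blue, 1=yellow, 2=green, 3=blue, 4=yellow, 5=green, 6=blue, 7=red, 8=red. Each edge has distinct colors on its endpoints.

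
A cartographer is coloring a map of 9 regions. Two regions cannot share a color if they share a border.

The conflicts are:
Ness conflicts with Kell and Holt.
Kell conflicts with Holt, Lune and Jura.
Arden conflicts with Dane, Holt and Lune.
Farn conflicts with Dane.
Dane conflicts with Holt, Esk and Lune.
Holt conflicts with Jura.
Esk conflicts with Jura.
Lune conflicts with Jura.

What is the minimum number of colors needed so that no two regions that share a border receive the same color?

Ness, Kell, Holt pairwise conflict, so at least 3 colors are needed.
3 colors suffice: color 1 → {Farn, Holt, Esk, Lune}; color 2 → {Ness, Dane, Jura}; color 3 → {Kell, Arden}. Every pair that conflicts lands in different colors.

3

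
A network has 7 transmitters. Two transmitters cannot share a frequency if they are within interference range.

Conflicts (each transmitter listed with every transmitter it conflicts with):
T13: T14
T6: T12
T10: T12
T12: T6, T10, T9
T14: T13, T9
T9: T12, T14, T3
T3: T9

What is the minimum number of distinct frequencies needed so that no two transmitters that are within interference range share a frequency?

2

T14 and T9 conflict, so at least 2 frequencies are needed.
A valid assignment using 2 frequencies: T13=1, T6=1, T10=1, T12=2, T14=2, T9=1, T3=2. Every pair that conflicts lands in different frequencies.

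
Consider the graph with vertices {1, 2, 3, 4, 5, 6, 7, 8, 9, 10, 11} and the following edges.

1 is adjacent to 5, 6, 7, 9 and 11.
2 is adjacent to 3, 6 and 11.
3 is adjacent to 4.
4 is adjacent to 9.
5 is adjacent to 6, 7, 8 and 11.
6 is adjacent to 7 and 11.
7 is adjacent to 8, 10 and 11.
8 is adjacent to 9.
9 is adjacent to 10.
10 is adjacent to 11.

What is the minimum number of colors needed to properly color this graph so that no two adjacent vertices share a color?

1, 5, 6, 7, 11 form a clique, so at least 5 colors are needed.
5 colors suffice: color a → {2, 7, 9}; color b → {4, 8, 11}; color c → {1, 3, 10}; color d → {6}; color e → {5}. Each edge has distinct colors on its endpoints.

5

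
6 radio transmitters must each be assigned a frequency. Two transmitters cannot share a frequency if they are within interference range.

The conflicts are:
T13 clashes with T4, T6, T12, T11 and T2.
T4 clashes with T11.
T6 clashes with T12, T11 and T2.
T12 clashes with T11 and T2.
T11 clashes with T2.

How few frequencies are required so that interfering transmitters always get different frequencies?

T13, T6, T12, T11, T2 all conflict with each other, so at least 5 frequencies are needed.
5 frequencies suffice: frequency 1 → {T13}; frequency 2 → {T11}; frequency 3 → {T4, T6}; frequency 4 → {T12}; frequency 5 → {T2}. Each listed conflict is separated.

5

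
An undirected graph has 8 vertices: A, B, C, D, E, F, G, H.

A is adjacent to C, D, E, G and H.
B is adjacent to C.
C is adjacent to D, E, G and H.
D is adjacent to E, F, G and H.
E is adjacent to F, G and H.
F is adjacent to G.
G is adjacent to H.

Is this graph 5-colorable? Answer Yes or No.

No

A, C, D, E, G, H form a clique, so at least 6 colors are needed.
So 5 colors are not enough.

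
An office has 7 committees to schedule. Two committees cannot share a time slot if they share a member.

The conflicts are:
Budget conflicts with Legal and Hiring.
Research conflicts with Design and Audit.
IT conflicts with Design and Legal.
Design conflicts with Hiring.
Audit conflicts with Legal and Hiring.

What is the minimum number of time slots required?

3

The cycle Design-Hiring-Budget-Legal-IT-Design has odd length 5, so it cannot be 2-colored; at least 3 time slots are needed.
Using 3 time slots: Budget=2, Research=1, IT=3, Design=2, Audit=2, Legal=1, Hiring=1. Every pair that conflicts lands in different time slots.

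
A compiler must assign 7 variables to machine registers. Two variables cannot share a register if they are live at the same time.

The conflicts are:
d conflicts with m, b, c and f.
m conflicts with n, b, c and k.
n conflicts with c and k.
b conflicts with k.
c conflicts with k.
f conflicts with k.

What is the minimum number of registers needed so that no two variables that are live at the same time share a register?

m, n, c, k all conflict with each other, so at least 4 registers are needed.
A valid assignment using 4 registers: d=2, m=1, n=4, b=3, c=3, f=1, k=2. Each listed conflict is separated.

4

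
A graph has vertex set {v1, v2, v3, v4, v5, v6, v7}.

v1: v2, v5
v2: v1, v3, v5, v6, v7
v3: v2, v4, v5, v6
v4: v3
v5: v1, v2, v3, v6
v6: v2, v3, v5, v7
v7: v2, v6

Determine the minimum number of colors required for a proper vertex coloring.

4

v2, v3, v5, v6 are mutually adjacent (a clique of size 4), so at least 4 colors are needed.
4 colors suffice: color 1 → {v2, v4}; color 2 → {v1, v3, v7}; color 3 → {v6}; color 4 → {v5}. Each edge has distinct colors on its endpoints.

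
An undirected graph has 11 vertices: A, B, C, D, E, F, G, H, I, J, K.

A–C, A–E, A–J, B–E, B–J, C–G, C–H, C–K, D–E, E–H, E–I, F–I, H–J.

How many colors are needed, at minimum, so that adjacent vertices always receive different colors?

2

C and H are adjacent, so at least 2 colors are needed.
2 colors suffice: color red → {C, E, F, J}; color blue → {A, B, D, G, H, I, K}. Every edge joins two different colors.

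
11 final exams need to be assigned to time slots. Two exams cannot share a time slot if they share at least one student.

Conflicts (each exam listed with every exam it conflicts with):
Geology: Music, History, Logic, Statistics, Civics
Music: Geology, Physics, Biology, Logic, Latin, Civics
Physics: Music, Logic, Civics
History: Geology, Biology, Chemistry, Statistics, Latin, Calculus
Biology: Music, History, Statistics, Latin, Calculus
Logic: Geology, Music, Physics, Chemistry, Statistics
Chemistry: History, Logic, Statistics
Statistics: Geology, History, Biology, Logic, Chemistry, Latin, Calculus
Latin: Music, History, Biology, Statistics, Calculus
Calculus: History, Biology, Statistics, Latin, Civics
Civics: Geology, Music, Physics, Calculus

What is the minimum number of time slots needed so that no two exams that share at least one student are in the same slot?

5

History, Biology, Statistics, Latin, Calculus are mutually in conflict, so at least 5 time slots are needed.
5 time slots suffice: Geology=3, Music=1, Physics=3, History=2, Biology=5, Logic=2, Chemistry=3, Statistics=1, Latin=4, Calculus=3, Civics=2. Every pair that conflicts lands in different time slots.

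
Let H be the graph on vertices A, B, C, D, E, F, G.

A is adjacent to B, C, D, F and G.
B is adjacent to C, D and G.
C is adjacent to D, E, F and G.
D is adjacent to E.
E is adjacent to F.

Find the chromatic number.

A, B, C, D are pairwise adjacent (a clique of size 4), so at least 4 colors are needed.
A valid assignment using 4 colors: A=blue, B=yellow, C=red, D=green, E=blue, F=green, G=green. Each edge has distinct colors on its endpoints.

4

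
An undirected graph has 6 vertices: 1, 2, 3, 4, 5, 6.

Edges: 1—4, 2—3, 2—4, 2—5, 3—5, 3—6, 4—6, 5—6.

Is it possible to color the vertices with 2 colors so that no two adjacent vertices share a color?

2, 3, 5 are pairwise adjacent, so at least 3 colors are needed.
So 2 colors are not enough.

No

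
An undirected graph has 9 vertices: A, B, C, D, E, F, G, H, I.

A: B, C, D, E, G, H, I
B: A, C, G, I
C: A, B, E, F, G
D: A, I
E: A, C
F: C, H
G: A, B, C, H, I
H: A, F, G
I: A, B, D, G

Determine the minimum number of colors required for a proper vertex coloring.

A, B, C, G form a clique, so at least 4 colors are needed.
One proper 4-coloring: A=red, B=yellow, C=blue, D=green, E=green, F=red, G=green, H=blue, I=blue. Every edge joins two different colors.

4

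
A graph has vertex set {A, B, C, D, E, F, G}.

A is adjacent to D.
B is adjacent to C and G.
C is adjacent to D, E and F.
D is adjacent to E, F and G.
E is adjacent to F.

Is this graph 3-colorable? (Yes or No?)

C, D, E, F are pairwise adjacent (a clique of size 4), so at least 4 colors are needed.
So 3 colors are not enough.

No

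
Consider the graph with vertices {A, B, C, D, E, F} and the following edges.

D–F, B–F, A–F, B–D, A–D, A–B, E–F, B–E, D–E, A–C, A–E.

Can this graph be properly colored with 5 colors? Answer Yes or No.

The chromatic number is 5. A, B, D, E, F are mutually adjacent (a clique of size 5), so at least 5 colors are needed.
5 colors suffice: color red → {A}; color blue → {C, E}; color green → {B}; color yellow → {D}; color purple → {F}.
That is already a proper 5-coloring.

Yes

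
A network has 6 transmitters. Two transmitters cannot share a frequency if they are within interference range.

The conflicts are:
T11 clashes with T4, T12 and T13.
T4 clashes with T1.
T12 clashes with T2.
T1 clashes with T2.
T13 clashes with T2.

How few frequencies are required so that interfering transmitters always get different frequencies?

3

The cycle T1-T4-T11-T12-T2-T1 has odd length 5, so it cannot be 2-colored; at least 3 frequencies are needed.
A valid assignment using 3 frequencies: T11=1, T4=2, T12=2, T1=3, T13=2, T2=1. Each listed conflict is separated.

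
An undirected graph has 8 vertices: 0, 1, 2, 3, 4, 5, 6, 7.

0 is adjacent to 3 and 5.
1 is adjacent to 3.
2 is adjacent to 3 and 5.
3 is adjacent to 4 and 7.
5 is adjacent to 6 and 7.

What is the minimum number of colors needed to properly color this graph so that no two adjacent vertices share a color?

5 and 6 are adjacent, so at least 2 colors are needed.
2 colors suffice: color a → {3, 5}; color b → {0, 1, 2, 4, 6, 7}. Every edge joins two different colors.

2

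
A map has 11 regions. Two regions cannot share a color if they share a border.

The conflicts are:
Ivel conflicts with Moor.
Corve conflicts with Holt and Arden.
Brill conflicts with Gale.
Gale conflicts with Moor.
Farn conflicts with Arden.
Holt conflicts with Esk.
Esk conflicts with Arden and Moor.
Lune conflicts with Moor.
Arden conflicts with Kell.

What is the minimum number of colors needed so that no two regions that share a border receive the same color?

Ivel and Moor conflict, so at least 2 colors are needed.
2 colors suffice: color 1 → {Brill, Holt, Arden, Moor}; color 2 → {Ivel, Corve, Gale, Farn, Esk, Lune, Kell}. Every pair that conflicts lands in different colors.

2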